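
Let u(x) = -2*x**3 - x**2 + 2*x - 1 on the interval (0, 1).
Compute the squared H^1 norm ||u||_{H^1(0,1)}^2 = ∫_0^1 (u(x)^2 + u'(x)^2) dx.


||u||_{H^1}^2 = 258/35

The H^1 norm (squared) on an interval (0, L) is
  ||u||_{H^1}^2 = ∫_0^L u(x)^2 dx + ∫_0^L u'(x)^2 dx.
Compute u'(x) = -6*x**2 - 2*x + 2.
Then u(x)^2 = 4*x**6 + 4*x**5 - 7*x**4 + 6*x**2 - 4*x + 1 and u'(x)^2 = 36*x**4 + 24*x**3 - 20*x**2 - 8*x + 4.
Integrate each monomial from 0 to 1 using ∫_0^1 c·x^n dx = c·1^(n+1)/(n+1):
  ∫_0^1 u(x)^2 dx = ∫_0^1 (4*x^6 + 4*x^5 - 7*x^4 + 6*x^2 - 4*x + 1) dx. Term by term:
    ∫_0^1 4*x^6 dx = 4/7;  ∫_0^1 4*x^5 dx = 2/3;  ∫_0^1 -7*x^4 dx = -7/5;
    ∫_0^1 6*x^2 dx = 2;  ∫_0^1 -4*x dx = -2;  ∫_0^1 1 dx = 1.
  Sum: 4/7 + 2/3 − 7/5 + 2 − 2 + 1 = 88/105.
  ∫_0^1 u'(x)^2 dx = ∫_0^1 (36*x^4 + 24*x^3 - 20*x^2 - 8*x + 4) dx. Term by term:
    ∫_0^1 36*x^4 dx = 36/5;  ∫_0^1 24*x^3 dx = 6;  ∫_0^1 -20*x^2 dx = -20/3;
    ∫_0^1 -8*x dx = -4;  ∫_0^1 4 dx = 4.
  Sum: 36/5 + 6 − 20/3 − 4 + 4 = 98/15.
Adding: ||u||_{H^1}^2 = 88/105 + 98/15 = 258/35.


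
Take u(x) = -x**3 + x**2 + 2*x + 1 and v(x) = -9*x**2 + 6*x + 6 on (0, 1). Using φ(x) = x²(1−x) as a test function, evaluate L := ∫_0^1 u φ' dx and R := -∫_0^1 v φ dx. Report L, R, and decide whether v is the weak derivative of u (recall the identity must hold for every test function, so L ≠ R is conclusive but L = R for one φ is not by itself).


LHS = -1/6, RHS = -1/2. No, v is not the weak derivative of u.

u(x) = -x**3 + x**2 + 2*x + 1, classical derivative u'(x) = -3*x**2 + 2*x + 2.
φ(x) = x²(1−x), so φ'(x) = x*(2 - 3*x).
Note φ(0) = φ(1) = 0, so the boundary term u·φ vanishes.
LHS = ∫_0^1 u(x) φ'(x) dx = ∫_0^1 (3*x^5 - 5*x^4 - 4*x^3 + x^2 + 2*x) dx. Term by term:
  ∫_0^1 3*x^5 dx = 1/2;  ∫_0^1 -5*x^4 dx = -1;  ∫_0^1 -4*x^3 dx = -1;
  ∫_0^1 x^2 dx = 1/3;  ∫_0^1 2*x dx = 1.
Sum: 1/2 − 1 − 1 + 1/3 + 1 = -1/6.
So LHS = -1/6.
∫_0^1 v(x) φ(x) dx = ∫_0^1 (9*x^5 - 15*x^4 + 6*x^2) dx. Term by term:
  ∫_0^1 9*x^5 dx = 3/2;  ∫_0^1 -15*x^4 dx = -3;  ∫_0^1 6*x^2 dx = 2.
Sum: 3/2 − 3 + 2 = 1/2.
So RHS = -∫_0^1 v(x) φ(x) dx = -1/2.
LHS − RHS = 1/3 ≠ 0, so the identity fails.
(For a valid weak derivative the identity must hold for EVERY test function, in particular this one. The failure shows v is NOT the weak derivative of u.)
Correct weak derivative would be u'(x) = -3*x**2 + 2*x + 2.


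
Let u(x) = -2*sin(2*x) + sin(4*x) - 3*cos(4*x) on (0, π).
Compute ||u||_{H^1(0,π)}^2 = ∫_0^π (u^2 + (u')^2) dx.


||u||_{H^1(0,π)}^2 = 95*π

u'(x) = 12*sin(4*x) - 4*cos(2*x) + 4*cos(4*x).
Expand u² and (u')² and integrate term by term on (0, π), using: for integers n ≥ 1, ∫_0^π sin²(nx) dx = ∫_0^π cos²(nx) dx = π/2; for n ≠ n', ∫_0^π sin(nx)sin(n'x) dx = ∫_0^π cos(nx)cos(n'x) dx = 0; and by product-to-sum, ∫_0^π sin(nx)cos(n'x) dx = ½∫_0^π [sin((n+n')x) + sin((n−n')x)] dx, which is 0 when n+n' is even and 2n/(n²−n'²) when n+n' is odd (it need not vanish on (0, π)).
  u² squared terms: (-3)²·∫cos(4x)² dx = 9·π/2 = 9*π/2;  (-2)²·∫sin(2x)² dx = 4·π/2 = 2*π;  (1)²·∫sin(4x)² dx = 1·π/2 = π/2.
  u² cross terms: 2·(-3)·(-2)·∫cos(4x)·sin(2x) dx = 12·(0) = 0;  2·(-3)·(1)·∫cos(4x)·sin(4x) dx = -6·(0) = 0;  2·(-2)·(1)·∫sin(2x)·sin(4x) dx = -4·(0) = 0.
  So ∫_0^π u² dx = 9*π/2 + 2*π + π/2 + 0 + 0 + 0 = 7*π.
  (u')² squared terms: (-4)²·∫cos(2x)² dx = 16·π/2 = 8*π;  (4)²·∫cos(4x)² dx = 16·π/2 = 8*π;  (12)²·∫sin(4x)² dx = 144·π/2 = 72*π.
  (u')² cross terms: 2·(-4)·(4)·∫cos(2x)·cos(4x) dx = -32·(0) = 0;  2·(-4)·(12)·∫cos(2x)·sin(4x) dx = -96·(0) = 0;  2·(4)·(12)·∫cos(4x)·sin(4x) dx = 96·(0) = 0.
  So ∫_0^π (u')² dx = 8*π + 8*π + 72*π + 0 + 0 + 0 = 88*π.
||u||_{H^1}^2 = (7*π) + (88*π) = 95*π.


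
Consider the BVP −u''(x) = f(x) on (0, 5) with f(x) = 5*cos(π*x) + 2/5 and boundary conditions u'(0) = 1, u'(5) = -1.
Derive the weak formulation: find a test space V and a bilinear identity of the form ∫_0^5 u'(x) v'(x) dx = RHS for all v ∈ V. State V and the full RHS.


V = H^1(0, 5) (v unrestricted at boundary; u is determined up to an additive constant); weak form: ∫_0^5 u'v' dx = ∫_0^5 (5*cos(π*x) + 2/5) v dx − v(5) − v(0) for all v ∈ V.

Multiply both sides by a test function v and integrate from 0 to 5:
  ∫_0^5 −u''(x) v(x) dx = ∫_0^5 f(x) v(x) dx.
Integrate the LHS by parts once:
  ∫_0^5 −u'' v dx = −[u'(x) v(x)]_0^5 + ∫_0^5 u'(x) v'(x) dx.
Thus ∫_0^5 u'(x) v'(x) dx = ∫_0^5 f(x) v(x) dx + [u'(x) v(x)]_0^5.
Choose V so that boundary terms are either known or forced to vanish.
u has inhomogeneous Neumann u'(0) = 1, u'(5) = -1. [u' v]_0^5 = (-1)·v(5) − (1)·v(0) = − v(5) − v(0). Take V = H^1(0, 5); boundary term becomes part of RHS.
Weak formulation: find u (satisfying any essential BC) such that ∫_0^5 u'(x) v'(x) dx = ∫_0^5 f v dx − v(5) − v(0) for all v ∈ V (Neumann data are natural BCs: they enter the RHS as boundary terms).
Substituting f(x) = 5*cos(π*x) + 2/5, the right-hand side is ∫_0^5 (5*cos(π*x) + 2/5) v dx − v(5) − v(0).
Compatibility check (pure Neumann): taking v ≡ 1 ∈ V gives 0 = ∫_0^5 f dx + (-1) − (1), i.e. ∫_0^5 f dx must equal u'(0) − u'(5) = 2. Indeed ∫_0^5 (5*cos(π*x) + 2/5) dx = 2, so the data are compatible. The solution is then unique only up to an additive constant (fix it e.g. by requiring ∫_0^5 u dx = 0).


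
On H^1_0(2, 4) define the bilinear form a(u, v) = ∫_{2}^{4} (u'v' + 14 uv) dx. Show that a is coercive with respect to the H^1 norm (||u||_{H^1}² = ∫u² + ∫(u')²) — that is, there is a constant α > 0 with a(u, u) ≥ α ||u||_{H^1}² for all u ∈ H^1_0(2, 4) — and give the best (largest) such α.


α = 1

Coercivity of a(·,·) on H^1_0(2, 4) means a(u, u) ≥ α ||u||_{H^1}² for every u ∈ H^1_0.
The interval has length L = 2, and Poincaré/coercivity depend only on L. Here a(u, u) = ∫(u')² + (14)·∫u².
Here c = 14 ≥ 1, so a(u,u) = ∫(u')² + c∫u² ≥ ∫(u')² + ∫u² = ||u||_{H^1}², i.e. α = 1 works. No larger α is possible: a(u,u) ≥ α||u||_{H^1}² means (1−α)∫(u')² ≥ (α−c)∫u², and for the modes u_n = sin(nπ(x−x₀)/L) (x₀ the left endpoint) one has ∫u_n²/∫(u_n')² = (L/(nπ))² → 0, so a(u_n,u_n)/||u_n||_{H^1}² → 1. Hence the optimal constant is α = 1.
Therefore α = 1.


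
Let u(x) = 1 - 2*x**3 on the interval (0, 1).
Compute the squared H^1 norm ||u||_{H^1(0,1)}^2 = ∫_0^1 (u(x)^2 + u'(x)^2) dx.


||u||_{H^1}^2 = 272/35

The H^1 norm (squared) on an interval (0, L) is
  ||u||_{H^1}^2 = ∫_0^L u(x)^2 dx + ∫_0^L u'(x)^2 dx.
Compute u'(x) = -6*x**2.
Then u(x)^2 = 4*x**6 - 4*x**3 + 1 and u'(x)^2 = 36*x**4.
Integrate each monomial from 0 to 1 using ∫_0^1 c·x^n dx = c·1^(n+1)/(n+1):
  ∫_0^1 u(x)^2 dx = ∫_0^1 (4*x^6 - 4*x^3 + 1) dx. Term by term:
    ∫_0^1 4*x^6 dx = 4/7;  ∫_0^1 -4*x^3 dx = -1;  ∫_0^1 1 dx = 1.
  Sum: 4/7 − 1 + 1 = 4/7.
  ∫_0^1 u'(x)^2 dx = ∫_0^1 (36*x^4) dx. Term by term:
    ∫_0^1 36*x^4 dx = 36/5.
Adding: ||u||_{H^1}^2 = 4/7 + 36/5 = 272/35.


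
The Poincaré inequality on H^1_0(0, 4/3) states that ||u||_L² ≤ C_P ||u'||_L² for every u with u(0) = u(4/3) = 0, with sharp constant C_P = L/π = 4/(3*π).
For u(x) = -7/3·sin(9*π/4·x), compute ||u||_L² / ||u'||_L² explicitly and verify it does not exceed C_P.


||u||_L² / ||u'||_L² = 4/(9*π) < C_P = 4/(3*π).

u(x) = -7/3·sin(9*π/4·x), so u'(x) = -21*π*cos(9*π*x/4)/4.
Writing u(x) = A·sin(kπx/L) with A = -7/3 and k = 3, use ∫_0^L sin²(kπx/L) dx = L/2 and ∫_0^L cos²(kπx/L) dx = L/2.
u² = 49/9·sin²(9*π/4·x) and (u')² = 441*π^2/16·cos²(9*π/4·x), and each of sin², cos² integrates to L/2 = 2/3 over (0, 4/3).
∫_0^4/3 u² dx = 98/27, so ||u||_L² = 7*sqrt(6)/9.
∫_0^4/3 (u')² dx = 147*π^2/8, so ||u'||_L² = 7*sqrt(6)*π/4.
Ratio ||u||_L² / ||u'||_L² = 4/(9*π).
Sharp Poincaré constant on H^1_0(0, 4/3) is C_P = L/π = 4/(3*π), achieved by sin(3*π/4·x).
This is the k = 3 harmonic; the ratio L/(kπ) is strictly less than C_P = L/π, consistent with the sharp inequality ||u||_L² ≤ C_P ||u'||_L².


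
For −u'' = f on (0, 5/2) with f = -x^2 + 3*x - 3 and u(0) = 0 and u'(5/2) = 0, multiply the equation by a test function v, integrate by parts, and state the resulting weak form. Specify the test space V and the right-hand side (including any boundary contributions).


V = {v ∈ H^1(0, 5/2) : v(0) = 0} (test functions vanish at x = 0 where u is specified); weak form: ∫_0^5/2 u'v' dx = ∫_0^5/2 (-x^2 + 3*x - 3) v dx for all v ∈ V.

Multiply both sides by a test function v and integrate from 0 to 5/2:
  ∫_0^5/2 −u''(x) v(x) dx = ∫_0^5/2 f(x) v(x) dx.
Integrate the LHS by parts once:
  ∫_0^5/2 −u'' v dx = −[u'(x) v(x)]_0^5/2 + ∫_0^5/2 u'(x) v'(x) dx.
Thus ∫_0^5/2 u'(x) v'(x) dx = ∫_0^5/2 f(x) v(x) dx + [u'(x) v(x)]_0^5/2.
Choose V so that boundary terms are either known or forced to vanish.
Mixed BC: u(0) = 0 (Dirichlet) and u'(5/2) = 0 (Neumann). Define V = {v ∈ H^1(0, 5/2) : v(0) = 0}. Then [u' v]_0^5/2 = u'(5/2)·v(5/2) − u'(0)·0 = 0.
Weak formulation: find u (satisfying any essential BC) such that ∫_0^5/2 u'(x) v'(x) dx = ∫_0^5/2 f v dx for all v ∈ V (Dirichlet at 0 absorbed into V; the Neumann datum at x = 5/2 is zero, so no boundary term remains).
Substituting f(x) = -x^2 + 3*x - 3, the right-hand side is ∫_0^5/2 (-x^2 + 3*x - 3) v dx.


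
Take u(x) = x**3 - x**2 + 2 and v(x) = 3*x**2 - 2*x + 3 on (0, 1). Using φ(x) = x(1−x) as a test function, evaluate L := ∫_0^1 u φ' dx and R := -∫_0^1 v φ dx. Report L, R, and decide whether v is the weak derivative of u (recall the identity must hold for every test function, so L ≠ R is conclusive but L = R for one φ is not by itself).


LHS = 1/60, RHS = -29/60. No, v is not the weak derivative of u.

u(x) = x**3 - x**2 + 2, classical derivative u'(x) = 3*x**2 - 2*x.
φ(x) = x(1−x), so φ'(x) = 1 - 2*x.
Note φ(0) = φ(1) = 0, so the boundary term u·φ vanishes.
LHS = ∫_0^1 u(x) φ'(x) dx = ∫_0^1 (-2*x^4 + 3*x^3 - x^2 - 4*x + 2) dx. Term by term:
  ∫_0^1 -2*x^4 dx = -2/5;  ∫_0^1 3*x^3 dx = 3/4;  ∫_0^1 -x^2 dx = -1/3;
  ∫_0^1 -4*x dx = -2;  ∫_0^1 2 dx = 2.
Sum: -2/5 + 3/4 − 1/3 − 2 + 2 = 1/60.
So LHS = 1/60.
∫_0^1 v(x) φ(x) dx = ∫_0^1 (-3*x^4 + 5*x^3 - 5*x^2 + 3*x) dx. Term by term:
  ∫_0^1 -3*x^4 dx = -3/5;  ∫_0^1 5*x^3 dx = 5/4;  ∫_0^1 -5*x^2 dx = -5/3;
  ∫_0^1 3*x dx = 3/2.
Sum: -3/5 + 5/4 − 5/3 + 3/2 = 29/60.
So RHS = -∫_0^1 v(x) φ(x) dx = -29/60.
LHS − RHS = 1/2 ≠ 0, so the identity fails.
(For a valid weak derivative the identity must hold for EVERY test function, in particular this one. The failure shows v is NOT the weak derivative of u.)
Correct weak derivative would be u'(x) = 3*x**2 - 2*x.


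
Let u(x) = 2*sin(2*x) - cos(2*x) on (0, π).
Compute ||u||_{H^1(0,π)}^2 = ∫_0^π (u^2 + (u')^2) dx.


||u||_{H^1(0,π)}^2 = 25*π/2

u'(x) = 2*sin(2*x) + 4*cos(2*x).
Expand u² and (u')² and integrate term by term on (0, π), using: for integers n ≥ 1, ∫_0^π sin²(nx) dx = ∫_0^π cos²(nx) dx = π/2; for n ≠ n', ∫_0^π sin(nx)sin(n'x) dx = ∫_0^π cos(nx)cos(n'x) dx = 0; and by product-to-sum, ∫_0^π sin(nx)cos(n'x) dx = ½∫_0^π [sin((n+n')x) + sin((n−n')x)] dx, which is 0 when n+n' is even and 2n/(n²−n'²) when n+n' is odd (it need not vanish on (0, π)).
  u² squared terms: (-1)²·∫cos(2x)² dx = 1·π/2 = π/2;  (2)²·∫sin(2x)² dx = 4·π/2 = 2*π.
  u² cross terms: 2·(-1)·(2)·∫cos(2x)·sin(2x) dx = -4·(0) = 0.
  So ∫_0^π u² dx = π/2 + 2*π + 0 = 5*π/2.
  (u')² squared terms: (2)²·∫sin(2x)² dx = 4·π/2 = 2*π;  (4)²·∫cos(2x)² dx = 16·π/2 = 8*π.
  (u')² cross terms: 2·(2)·(4)·∫sin(2x)·cos(2x) dx = 16·(0) = 0.
  So ∫_0^π (u')² dx = 2*π + 8*π + 0 = 10*π.
||u||_{H^1}^2 = (5*π/2) + (10*π) = 25*π/2.


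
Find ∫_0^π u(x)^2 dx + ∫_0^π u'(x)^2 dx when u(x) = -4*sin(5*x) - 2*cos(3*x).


||u||_{H^1(0,π)}^2 = 228*π

u'(x) = 6*sin(3*x) - 20*cos(5*x).
Expand u² and (u')² and integrate term by term on (0, π), using: for integers n ≥ 1, ∫_0^π sin²(nx) dx = ∫_0^π cos²(nx) dx = π/2; for n ≠ n', ∫_0^π sin(nx)sin(n'x) dx = ∫_0^π cos(nx)cos(n'x) dx = 0; and by product-to-sum, ∫_0^π sin(nx)cos(n'x) dx = ½∫_0^π [sin((n+n')x) + sin((n−n')x)] dx, which is 0 when n+n' is even and 2n/(n²−n'²) when n+n' is odd (it need not vanish on (0, π)).
  u² squared terms: (-4)²·∫sin(5x)² dx = 16·π/2 = 8*π;  (-2)²·∫cos(3x)² dx = 4·π/2 = 2*π.
  u² cross terms: 2·(-4)·(-2)·∫sin(5x)·cos(3x) dx = 16·(0) = 0.
  So ∫_0^π u² dx = 8*π + 2*π + 0 = 10*π.
  (u')² squared terms: (-20)²·∫cos(5x)² dx = 400·π/2 = 200*π;  (6)²·∫sin(3x)² dx = 36·π/2 = 18*π.
  (u')² cross terms: 2·(-20)·(6)·∫cos(5x)·sin(3x) dx = -240·(0) = 0.
  So ∫_0^π (u')² dx = 200*π + 18*π + 0 = 218*π.
||u||_{H^1}^2 = (10*π) + (218*π) = 228*π.


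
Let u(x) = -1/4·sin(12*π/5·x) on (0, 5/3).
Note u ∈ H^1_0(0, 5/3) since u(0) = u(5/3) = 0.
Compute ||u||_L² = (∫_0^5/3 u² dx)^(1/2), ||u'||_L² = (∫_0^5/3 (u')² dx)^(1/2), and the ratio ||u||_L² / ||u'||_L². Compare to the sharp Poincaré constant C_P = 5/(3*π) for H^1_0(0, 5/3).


||u||_L² / ||u'||_L² = 5/(12*π) < C_P = 5/(3*π).

u(x) = -1/4·sin(12*π/5·x), so u'(x) = -3*π*cos(12*π*x/5)/5.
Writing u(x) = A·sin(kπx/L) with A = -1/4 and k = 4, use ∫_0^L sin²(kπx/L) dx = L/2 and ∫_0^L cos²(kπx/L) dx = L/2.
u² = 1/16·sin²(12*π/5·x) and (u')² = 9*π^2/25·cos²(12*π/5·x), and each of sin², cos² integrates to L/2 = 5/6 over (0, 5/3).
∫_0^5/3 u² dx = 5/96, so ||u||_L² = sqrt(30)/24.
∫_0^5/3 (u')² dx = 3*π^2/10, so ||u'||_L² = sqrt(30)*π/10.
Ratio ||u||_L² / ||u'||_L² = 5/(12*π).
Sharp Poincaré constant on H^1_0(0, 5/3) is C_P = L/π = 5/(3*π), achieved by sin(3*π/5·x).
This is the k = 4 harmonic; the ratio L/(kπ) is strictly less than C_P = L/π, consistent with the sharp inequality ||u||_L² ≤ C_P ||u'||_L².


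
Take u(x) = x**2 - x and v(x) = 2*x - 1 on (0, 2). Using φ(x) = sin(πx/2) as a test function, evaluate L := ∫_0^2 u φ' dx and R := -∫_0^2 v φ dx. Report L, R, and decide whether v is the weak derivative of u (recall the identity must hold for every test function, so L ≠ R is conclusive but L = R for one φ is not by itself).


LHS = -4/π, RHS = -4/π. Yes, v = u' weakly.

u(x) = x**2 - x, classical derivative u'(x) = 2*x - 1.
φ(x) = sin(πx/2), so φ'(x) = π*cos(π*x/2)/2.
Note φ(0) = φ(2) = 0, so the boundary term u·φ vanishes.
LHS = ∫_0^2 u(x) φ'(x) dx = ∫_0^2 (π*x^2*cos(π*x/2)/2 - π*x*cos(π*x/2)/2) dx. Term by term:
  ∫_0^2 π*x^2*cos(π*x/2)/2 dx = -8/π;  ∫_0^2 -π*x*cos(π*x/2)/2 dx = 4/π.
Sum: -8/π + 4/π = -4/π.
So LHS = -4/π.
∫_0^2 v(x) φ(x) dx = ∫_0^2 (2*x*sin(π*x/2) - sin(π*x/2)) dx. Term by term:
  ∫_0^2 -sin(π*x/2) dx = -4/π;  ∫_0^2 2*x*sin(π*x/2) dx = 8/π.
Sum: -4/π + 8/π = 4/π.
So RHS = -∫_0^2 v(x) φ(x) dx = -4/π.
LHS = RHS, so the identity holds for this test φ.
Moreover u is smooth here and v(x) = u'(x) = 2*x - 1 pointwise, so the identity holds for every test function. Hence v is the weak derivative of u.


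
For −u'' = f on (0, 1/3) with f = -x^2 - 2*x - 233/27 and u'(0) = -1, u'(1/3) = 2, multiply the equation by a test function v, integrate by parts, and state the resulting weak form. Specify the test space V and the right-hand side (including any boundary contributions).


V = H^1(0, 1/3) (v unrestricted at boundary; u is determined up to an additive constant); weak form: ∫_0^1/3 u'v' dx = ∫_0^1/3 (-x^2 - 2*x - 233/27) v dx + 2·v(1/3) + v(0) for all v ∈ V.

Multiply both sides by a test function v and integrate from 0 to 1/3:
  ∫_0^1/3 −u''(x) v(x) dx = ∫_0^1/3 f(x) v(x) dx.
Integrate the LHS by parts once:
  ∫_0^1/3 −u'' v dx = −[u'(x) v(x)]_0^1/3 + ∫_0^1/3 u'(x) v'(x) dx.
Thus ∫_0^1/3 u'(x) v'(x) dx = ∫_0^1/3 f(x) v(x) dx + [u'(x) v(x)]_0^1/3.
Choose V so that boundary terms are either known or forced to vanish.
u has inhomogeneous Neumann u'(0) = -1, u'(1/3) = 2. [u' v]_0^1/3 = (2)·v(1/3) − (-1)·v(0) = 2·v(1/3) + v(0). Take V = H^1(0, 1/3); boundary term becomes part of RHS.
Weak formulation: find u (satisfying any essential BC) such that ∫_0^1/3 u'(x) v'(x) dx = ∫_0^1/3 f v dx + 2·v(1/3) + v(0) for all v ∈ V (Neumann data are natural BCs: they enter the RHS as boundary terms).
Substituting f(x) = -x^2 - 2*x - 233/27, the right-hand side is ∫_0^1/3 (-x^2 - 2*x - 233/27) v dx + 2·v(1/3) + v(0).
Compatibility check (pure Neumann): taking v ≡ 1 ∈ V gives 0 = ∫_0^1/3 f dx + (2) − (-1), i.e. ∫_0^1/3 f dx must equal u'(0) − u'(1/3) = -3. Indeed ∫_0^1/3 (-x^2 - 2*x - 233/27) dx = -3, so the data are compatible. The solution is then unique only up to an additive constant (fix it e.g. by requiring ∫_0^1/3 u dx = 0).


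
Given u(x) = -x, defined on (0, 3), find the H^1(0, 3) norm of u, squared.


||u||_{H^1}^2 = 12

The H^1 norm (squared) on an interval (0, L) is
  ||u||_{H^1}^2 = ∫_0^L u(x)^2 dx + ∫_0^L u'(x)^2 dx.
Compute u'(x) = -1.
Then u(x)^2 = x**2 and u'(x)^2 = 1.
Integrate each monomial from 0 to 3 using ∫_0^3 c·x^n dx = c·3^(n+1)/(n+1):
  ∫_0^3 u(x)^2 dx = ∫_0^3 (x^2) dx. Term by term:
    ∫_0^3 x^2 dx = 9.
  ∫_0^3 u'(x)^2 dx = ∫_0^3 (1) dx. Term by term:
    ∫_0^3 1 dx = 3.
Adding: ||u||_{H^1}^2 = 9 + 3 = 12.


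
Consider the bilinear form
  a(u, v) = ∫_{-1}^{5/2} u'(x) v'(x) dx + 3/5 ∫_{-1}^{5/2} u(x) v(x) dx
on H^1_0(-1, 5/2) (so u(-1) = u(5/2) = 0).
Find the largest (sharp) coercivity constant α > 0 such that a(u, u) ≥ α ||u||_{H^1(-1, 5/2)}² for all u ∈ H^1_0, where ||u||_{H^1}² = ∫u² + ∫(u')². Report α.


α = (147 + 20*π^2)/(5*(4*π^2 + 49))

Coercivity of a(·,·) on H^1_0(-1, 5/2) means a(u, u) ≥ α ||u||_{H^1}² for every u ∈ H^1_0.
The interval has length L = 7/2, and Poincaré/coercivity depend only on L. Here a(u, u) = ∫(u')² + (3/5)·∫u².
Here 0 < c = 3/5 < 1. The condition a(u,u) ≥ α||u||_{H^1}² reads (1−α)∫(u')² ≥ (α−c)∫u². Any admissible α is ≤ 1 (rapidly oscillating u have ∫u²/∫(u')² → 0), and α = 1 would force 0 ≥ (1−c)∫u², impossible since c < 1; so 1−α > 0. By the sharp Poincaré inequality on H^1_0 of an interval of length L, ∫(u')² ≥ (π/L)²∫u² with equality for the first sine mode sin(π(x−x₀)/L) (x₀ the left endpoint), so the inequality holds for all u iff (1−α)(π/L)² ≥ α − c, i.e. α ≤ ((π/L)² + c)/((π/L)² + 1) = (1 + c(L/π)²)/(1 + (L/π)²). With (π/L)² = 4*π^2/49 and c = 3/5, the largest admissible constant is α = ((π/L)² + c)/((π/L)² + 1).
Simplifying, α = (147 + 20*π^2)/(5*(4*π^2 + 49)).


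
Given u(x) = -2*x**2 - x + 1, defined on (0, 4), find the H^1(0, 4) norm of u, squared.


||u||_{H^1}^2 = 21128/15

The H^1 norm (squared) on an interval (0, L) is
  ||u||_{H^1}^2 = ∫_0^L u(x)^2 dx + ∫_0^L u'(x)^2 dx.
Compute u'(x) = -4*x - 1.
Then u(x)^2 = 4*x**4 + 4*x**3 - 3*x**2 - 2*x + 1 and u'(x)^2 = 16*x**2 + 8*x + 1.
Integrate each monomial from 0 to 4 using ∫_0^4 c·x^n dx = c·4^(n+1)/(n+1):
  ∫_0^4 u(x)^2 dx = ∫_0^4 (4*x^4 + 4*x^3 - 3*x^2 - 2*x + 1) dx. Term by term:
    ∫_0^4 4*x^4 dx = 4096/5;  ∫_0^4 4*x^3 dx = 256;  ∫_0^4 -3*x^2 dx = -64;
    ∫_0^4 -2*x dx = -16;  ∫_0^4 1 dx = 4.
  Sum: 4096/5 + 256 − 64 − 16 + 4 = 4996/5.
  ∫_0^4 u'(x)^2 dx = ∫_0^4 (16*x^2 + 8*x + 1) dx. Term by term:
    ∫_0^4 16*x^2 dx = 1024/3;  ∫_0^4 8*x dx = 64;  ∫_0^4 1 dx = 4.
  Sum: 1024/3 + 64 + 4 = 1228/3.
Adding: ||u||_{H^1}^2 = 4996/5 + 1228/3 = 21128/15.


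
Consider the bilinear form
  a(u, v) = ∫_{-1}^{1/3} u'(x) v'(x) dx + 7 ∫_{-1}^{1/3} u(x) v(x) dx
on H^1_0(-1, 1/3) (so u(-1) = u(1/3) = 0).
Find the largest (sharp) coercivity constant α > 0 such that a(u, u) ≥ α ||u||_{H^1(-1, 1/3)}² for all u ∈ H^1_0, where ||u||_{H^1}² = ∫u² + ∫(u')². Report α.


α = 1

Coercivity of a(·,·) on H^1_0(-1, 1/3) means a(u, u) ≥ α ||u||_{H^1}² for every u ∈ H^1_0.
The interval has length L = 4/3, and Poincaré/coercivity depend only on L. Here a(u, u) = ∫(u')² + (7)·∫u².
Here c = 7 ≥ 1, so a(u,u) = ∫(u')² + c∫u² ≥ ∫(u')² + ∫u² = ||u||_{H^1}², i.e. α = 1 works. No larger α is possible: a(u,u) ≥ α||u||_{H^1}² means (1−α)∫(u')² ≥ (α−c)∫u², and for the modes u_n = sin(nπ(x−x₀)/L) (x₀ the left endpoint) one has ∫u_n²/∫(u_n')² = (L/(nπ))² → 0, so a(u_n,u_n)/||u_n||_{H^1}² → 1. Hence the optimal constant is α = 1.
Therefore α = 1.


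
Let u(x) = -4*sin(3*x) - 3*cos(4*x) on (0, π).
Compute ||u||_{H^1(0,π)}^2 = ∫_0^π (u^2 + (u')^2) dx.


||u||_{H^1(0,π)}^2 = -2448/7 + 313*π/2

u'(x) = 12*sin(4*x) - 12*cos(3*x).
Expand u² and (u')² and integrate term by term on (0, π), using: for integers n ≥ 1, ∫_0^π sin²(nx) dx = ∫_0^π cos²(nx) dx = π/2; for n ≠ n', ∫_0^π sin(nx)sin(n'x) dx = ∫_0^π cos(nx)cos(n'x) dx = 0; and by product-to-sum, ∫_0^π sin(nx)cos(n'x) dx = ½∫_0^π [sin((n+n')x) + sin((n−n')x)] dx, which is 0 when n+n' is even and 2n/(n²−n'²) when n+n' is odd (it need not vanish on (0, π)).
  u² squared terms: (-4)²·∫sin(3x)² dx = 16·π/2 = 8*π;  (-3)²·∫cos(4x)² dx = 9·π/2 = 9*π/2.
  u² cross terms: 2·(-4)·(-3)·∫sin(3x)·cos(4x) dx = 24·(-6/7) = -144/7.
  So ∫_0^π u² dx = 8*π + 9*π/2 − 144/7 = -144/7 + 25*π/2.
  (u')² squared terms: (-12)²·∫cos(3x)² dx = 144·π/2 = 72*π;  (12)²·∫sin(4x)² dx = 144·π/2 = 72*π.
  (u')² cross terms: 2·(-12)·(12)·∫cos(3x)·sin(4x) dx = -288·(8/7) = -2304/7.
  So ∫_0^π (u')² dx = 72*π + 72*π − 2304/7 = -2304/7 + 144*π.
||u||_{H^1}^2 = (-144/7 + 25*π/2) + (-2304/7 + 144*π) = -2448/7 + 313*π/2.


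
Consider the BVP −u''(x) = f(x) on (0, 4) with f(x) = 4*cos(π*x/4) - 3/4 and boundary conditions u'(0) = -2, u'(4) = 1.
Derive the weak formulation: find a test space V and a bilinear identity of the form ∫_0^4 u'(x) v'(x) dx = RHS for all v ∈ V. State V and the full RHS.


V = H^1(0, 4) (v unrestricted at boundary; u is determined up to an additive constant); weak form: ∫_0^4 u'v' dx = ∫_0^4 (4*cos(π*x/4) - 3/4) v dx + v(4) + 2·v(0) for all v ∈ V.

Multiply both sides by a test function v and integrate from 0 to 4:
  ∫_0^4 −u''(x) v(x) dx = ∫_0^4 f(x) v(x) dx.
Integrate the LHS by parts once:
  ∫_0^4 −u'' v dx = −[u'(x) v(x)]_0^4 + ∫_0^4 u'(x) v'(x) dx.
Thus ∫_0^4 u'(x) v'(x) dx = ∫_0^4 f(x) v(x) dx + [u'(x) v(x)]_0^4.
Choose V so that boundary terms are either known or forced to vanish.
u has inhomogeneous Neumann u'(0) = -2, u'(4) = 1. [u' v]_0^4 = (1)·v(4) − (-2)·v(0) = v(4) + 2·v(0). Take V = H^1(0, 4); boundary term becomes part of RHS.
Weak formulation: find u (satisfying any essential BC) such that ∫_0^4 u'(x) v'(x) dx = ∫_0^4 f v dx + v(4) + 2·v(0) for all v ∈ V (Neumann data are natural BCs: they enter the RHS as boundary terms).
Substituting f(x) = 4*cos(π*x/4) - 3/4, the right-hand side is ∫_0^4 (4*cos(π*x/4) - 3/4) v dx + v(4) + 2·v(0).
Compatibility check (pure Neumann): taking v ≡ 1 ∈ V gives 0 = ∫_0^4 f dx + (1) − (-2), i.e. ∫_0^4 f dx must equal u'(0) − u'(4) = -3. Indeed ∫_0^4 (4*cos(π*x/4) - 3/4) dx = -3, so the data are compatible. The solution is then unique only up to an additive constant (fix it e.g. by requiring ∫_0^4 u dx = 0).


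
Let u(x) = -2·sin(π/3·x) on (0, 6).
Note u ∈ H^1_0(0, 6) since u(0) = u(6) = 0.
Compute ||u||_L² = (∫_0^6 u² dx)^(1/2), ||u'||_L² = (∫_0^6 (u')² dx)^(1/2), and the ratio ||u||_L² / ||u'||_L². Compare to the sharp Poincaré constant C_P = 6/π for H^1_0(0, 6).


||u||_L² / ||u'||_L² = 3/π < C_P = 6/π.

u(x) = -2·sin(π/3·x), so u'(x) = -2*π*cos(π*x/3)/3.
Writing u(x) = A·sin(kπx/L) with A = -2 and k = 2, use ∫_0^L sin²(kπx/L) dx = L/2 and ∫_0^L cos²(kπx/L) dx = L/2.
u² = 4·sin²(π/3·x) and (u')² = 4*π^2/9·cos²(π/3·x), and each of sin², cos² integrates to L/2 = 3 over (0, 6).
∫_0^6 u² dx = 12, so ||u||_L² = 2*sqrt(3).
∫_0^6 (u')² dx = 4*π^2/3, so ||u'||_L² = 2*sqrt(3)*π/3.
Ratio ||u||_L² / ||u'||_L² = 3/π.
Sharp Poincaré constant on H^1_0(0, 6) is C_P = L/π = 6/π, achieved by sin(π/6·x).
This is the k = 2 harmonic; the ratio L/(kπ) is strictly less than C_P = L/π, consistent with the sharp inequality ||u||_L² ≤ C_P ||u'||_L².


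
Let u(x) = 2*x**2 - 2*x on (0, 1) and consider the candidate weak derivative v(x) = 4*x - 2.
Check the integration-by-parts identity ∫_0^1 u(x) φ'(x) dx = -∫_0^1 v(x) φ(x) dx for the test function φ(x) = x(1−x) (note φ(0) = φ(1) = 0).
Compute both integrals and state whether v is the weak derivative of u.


LHS = 0, RHS = 0. Yes, v = u' weakly.

u(x) = 2*x**2 - 2*x, classical derivative u'(x) = 4*x - 2.
φ(x) = x(1−x), so φ'(x) = 1 - 2*x.
Note φ(0) = φ(1) = 0, so the boundary term u·φ vanishes.
LHS = ∫_0^1 u(x) φ'(x) dx = ∫_0^1 (-4*x^3 + 6*x^2 - 2*x) dx. Term by term:
  ∫_0^1 -4*x^3 dx = -1;  ∫_0^1 6*x^2 dx = 2;  ∫_0^1 -2*x dx = -1.
Sum: -1 + 2 − 1 = 0.
So LHS = 0.
∫_0^1 v(x) φ(x) dx = ∫_0^1 (-4*x^3 + 6*x^2 - 2*x) dx. Term by term:
  ∫_0^1 -4*x^3 dx = -1;  ∫_0^1 6*x^2 dx = 2;  ∫_0^1 -2*x dx = -1.
Sum: -1 + 2 − 1 = 0.
So RHS = -∫_0^1 v(x) φ(x) dx = 0.
LHS = RHS, so the identity holds for this test φ.
Moreover u is smooth here and v(x) = u'(x) = 4*x - 2 pointwise, so the identity holds for every test function. Hence v is the weak derivative of u.


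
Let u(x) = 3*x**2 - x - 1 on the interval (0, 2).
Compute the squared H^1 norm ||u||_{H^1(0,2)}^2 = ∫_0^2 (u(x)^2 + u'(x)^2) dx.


||u||_{H^1}^2 = 1504/15

The H^1 norm (squared) on an interval (0, L) is
  ||u||_{H^1}^2 = ∫_0^L u(x)^2 dx + ∫_0^L u'(x)^2 dx.
Compute u'(x) = 6*x - 1.
Then u(x)^2 = 9*x**4 - 6*x**3 - 5*x**2 + 2*x + 1 and u'(x)^2 = 36*x**2 - 12*x + 1.
Integrate each monomial from 0 to 2 using ∫_0^2 c·x^n dx = c·2^(n+1)/(n+1):
  ∫_0^2 u(x)^2 dx = ∫_0^2 (9*x^4 - 6*x^3 - 5*x^2 + 2*x + 1) dx. Term by term:
    ∫_0^2 9*x^4 dx = 288/5;  ∫_0^2 -6*x^3 dx = -24;  ∫_0^2 -5*x^2 dx = -40/3;
    ∫_0^2 2*x dx = 4;  ∫_0^2 1 dx = 2.
  Sum: 288/5 − 24 − 40/3 + 4 + 2 = 394/15.
  ∫_0^2 u'(x)^2 dx = ∫_0^2 (36*x^2 - 12*x + 1) dx. Term by term:
    ∫_0^2 36*x^2 dx = 96;  ∫_0^2 -12*x dx = -24;  ∫_0^2 1 dx = 2.
  Sum: 96 − 24 + 2 = 74.
Adding: ||u||_{H^1}^2 = 394/15 + 74 = 1504/15.


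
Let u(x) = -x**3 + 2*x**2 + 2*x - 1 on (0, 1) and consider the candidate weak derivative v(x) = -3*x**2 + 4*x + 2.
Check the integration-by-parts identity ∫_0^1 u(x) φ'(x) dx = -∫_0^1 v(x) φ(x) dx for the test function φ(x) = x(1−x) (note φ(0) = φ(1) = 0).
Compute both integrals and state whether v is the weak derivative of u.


LHS = -31/60, RHS = -31/60. Yes, v = u' weakly.

u(x) = -x**3 + 2*x**2 + 2*x - 1, classical derivative u'(x) = -3*x**2 + 4*x + 2.
φ(x) = x(1−x), so φ'(x) = 1 - 2*x.
Note φ(0) = φ(1) = 0, so the boundary term u·φ vanishes.
LHS = ∫_0^1 u(x) φ'(x) dx = ∫_0^1 (2*x^4 - 5*x^3 - 2*x^2 + 4*x - 1) dx. Term by term:
  ∫_0^1 2*x^4 dx = 2/5;  ∫_0^1 -5*x^3 dx = -5/4;  ∫_0^1 -2*x^2 dx = -2/3;
  ∫_0^1 4*x dx = 2;  ∫_0^1 -1 dx = -1.
Sum: 2/5 − 5/4 − 2/3 + 2 − 1 = -31/60.
So LHS = -31/60.
∫_0^1 v(x) φ(x) dx = ∫_0^1 (3*x^4 - 7*x^3 + 2*x^2 + 2*x) dx. Term by term:
  ∫_0^1 3*x^4 dx = 3/5;  ∫_0^1 -7*x^3 dx = -7/4;  ∫_0^1 2*x^2 dx = 2/3;
  ∫_0^1 2*x dx = 1.
Sum: 3/5 − 7/4 + 2/3 + 1 = 31/60.
So RHS = -∫_0^1 v(x) φ(x) dx = -31/60.
LHS = RHS, so the identity holds for this test φ.
Moreover u is smooth here and v(x) = u'(x) = -3*x**2 + 4*x + 2 pointwise, so the identity holds for every test function. Hence v is the weak derivative of u.


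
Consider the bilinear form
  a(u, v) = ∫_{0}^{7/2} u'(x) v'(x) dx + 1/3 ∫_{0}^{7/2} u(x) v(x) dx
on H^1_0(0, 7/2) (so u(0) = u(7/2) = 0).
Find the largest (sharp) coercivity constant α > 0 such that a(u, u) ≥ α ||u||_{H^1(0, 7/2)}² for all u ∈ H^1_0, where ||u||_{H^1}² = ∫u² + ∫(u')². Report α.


α = (49 + 12*π^2)/(3*(4*π^2 + 49))

Coercivity of a(·,·) on H^1_0(0, 7/2) means a(u, u) ≥ α ||u||_{H^1}² for every u ∈ H^1_0.
The interval has length L = 7/2, and Poincaré/coercivity depend only on L. Here a(u, u) = ∫(u')² + (1/3)·∫u².
Here 0 < c = 1/3 < 1. The condition a(u,u) ≥ α||u||_{H^1}² reads (1−α)∫(u')² ≥ (α−c)∫u². Any admissible α is ≤ 1 (rapidly oscillating u have ∫u²/∫(u')² → 0), and α = 1 would force 0 ≥ (1−c)∫u², impossible since c < 1; so 1−α > 0. By the sharp Poincaré inequality on H^1_0 of an interval of length L, ∫(u')² ≥ (π/L)²∫u² with equality for the first sine mode sin(π(x−x₀)/L) (x₀ the left endpoint), so the inequality holds for all u iff (1−α)(π/L)² ≥ α − c, i.e. α ≤ ((π/L)² + c)/((π/L)² + 1) = (1 + c(L/π)²)/(1 + (L/π)²). With (π/L)² = 4*π^2/49 and c = 1/3, the largest admissible constant is α = ((π/L)² + c)/((π/L)² + 1).
Simplifying, α = (49 + 12*π^2)/(3*(4*π^2 + 49)).


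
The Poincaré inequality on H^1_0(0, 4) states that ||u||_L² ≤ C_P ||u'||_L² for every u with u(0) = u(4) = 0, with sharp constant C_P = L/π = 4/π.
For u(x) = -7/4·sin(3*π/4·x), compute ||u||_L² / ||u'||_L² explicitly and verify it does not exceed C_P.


||u||_L² / ||u'||_L² = 4/(3*π) < C_P = 4/π.

u(x) = -7/4·sin(3*π/4·x), so u'(x) = -21*π*cos(3*π*x/4)/16.
Writing u(x) = A·sin(kπx/L) with A = -7/4 and k = 3, use ∫_0^L sin²(kπx/L) dx = L/2 and ∫_0^L cos²(kπx/L) dx = L/2.
u² = 49/16·sin²(3*π/4·x) and (u')² = 441*π^2/256·cos²(3*π/4·x), and each of sin², cos² integrates to L/2 = 2 over (0, 4).
∫_0^4 u² dx = 49/8, so ||u||_L² = 7*sqrt(2)/4.
∫_0^4 (u')² dx = 441*π^2/128, so ||u'||_L² = 21*sqrt(2)*π/16.
Ratio ||u||_L² / ||u'||_L² = 4/(3*π).
Sharp Poincaré constant on H^1_0(0, 4) is C_P = L/π = 4/π, achieved by sin(π/4·x).
This is the k = 3 harmonic; the ratio L/(kπ) is strictly less than C_P = L/π, consistent with the sharp inequality ||u||_L² ≤ C_P ||u'||_L².


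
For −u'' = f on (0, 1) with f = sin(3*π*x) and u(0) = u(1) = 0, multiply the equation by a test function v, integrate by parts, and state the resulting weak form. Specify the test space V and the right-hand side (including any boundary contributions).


V = H^1_0(0, 1) (so v(0) = v(1) = 0); weak form: ∫_0^1 u'v' dx = ∫_0^1 (sin(3*π*x)) v dx for all v ∈ V.

Multiply both sides by a test function v and integrate from 0 to 1:
  ∫_0^1 −u''(x) v(x) dx = ∫_0^1 f(x) v(x) dx.
Integrate the LHS by parts once:
  ∫_0^1 −u'' v dx = −[u'(x) v(x)]_0^1 + ∫_0^1 u'(x) v'(x) dx.
Thus ∫_0^1 u'(x) v'(x) dx = ∫_0^1 f(x) v(x) dx + [u'(x) v(x)]_0^1.
Choose V so that boundary terms are either known or forced to vanish.
u is Dirichlet: u(0) = u(1) = 0. Let V = H^1_0(0, 1); then v(0) = v(1) = 0, and [u' v]_0^1 = 0.
Weak formulation: find u (satisfying any essential BC) such that ∫_0^1 u'(x) v'(x) dx = ∫_0^1 f v dx for all v ∈ V.
Substituting f(x) = sin(3*π*x), the right-hand side is ∫_0^1 (sin(3*π*x)) v dx.


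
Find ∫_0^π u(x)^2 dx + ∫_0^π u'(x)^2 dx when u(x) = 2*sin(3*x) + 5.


||u||_{H^1(0,π)}^2 = 40/3 + 45*π

u'(x) = 6*cos(3*x).
Expand u² and (u')² and integrate term by term on (0, π), using: for integers n ≥ 1, ∫_0^π sin²(nx) dx = ∫_0^π cos²(nx) dx = π/2; for n ≠ n', ∫_0^π sin(nx)sin(n'x) dx = ∫_0^π cos(nx)cos(n'x) dx = 0; and by product-to-sum, ∫_0^π sin(nx)cos(n'x) dx = ½∫_0^π [sin((n+n')x) + sin((n−n')x)] dx, which is 0 when n+n' is even and 2n/(n²−n'²) when n+n' is odd (it need not vanish on (0, π)). For the constant mode: ∫_0^π 1 dx = π, ∫_0^π cos(nx) dx = 0, ∫_0^π sin(nx) dx = (1−(−1)^n)/n.
  u² squared terms: (5)²·∫1 dx = 25·π = 25*π;  (2)²·∫sin(3x)² dx = 4·π/2 = 2*π.
  u² cross terms: 2·(5)·(2)·∫1·sin(3x) dx = 20·(2/3) = 40/3.
  So ∫_0^π u² dx = 25*π + 2*π + 40/3 = 40/3 + 27*π.
  (u')² squared terms: (6)²·∫cos(3x)² dx = 36·π/2 = 18*π.
  So ∫_0^π (u')² dx = 18*π.
||u||_{H^1}^2 = (40/3 + 27*π) + (18*π) = 40/3 + 45*π.


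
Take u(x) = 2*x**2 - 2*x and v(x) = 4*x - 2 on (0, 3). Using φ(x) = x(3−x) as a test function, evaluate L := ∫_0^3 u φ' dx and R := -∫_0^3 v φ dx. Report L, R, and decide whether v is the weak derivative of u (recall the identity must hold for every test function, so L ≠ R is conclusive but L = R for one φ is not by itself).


LHS = -18, RHS = -18. Yes, v = u' weakly.

u(x) = 2*x**2 - 2*x, classical derivative u'(x) = 4*x - 2.
φ(x) = x(3−x), so φ'(x) = 3 - 2*x.
Note φ(0) = φ(3) = 0, so the boundary term u·φ vanishes.
LHS = ∫_0^3 u(x) φ'(x) dx = ∫_0^3 (-4*x^3 + 10*x^2 - 6*x) dx. Term by term:
  ∫_0^3 -4*x^3 dx = -81;  ∫_0^3 10*x^2 dx = 90;  ∫_0^3 -6*x dx = -27.
Sum: -81 + 90 − 27 = -18.
So LHS = -18.
∫_0^3 v(x) φ(x) dx = ∫_0^3 (-4*x^3 + 14*x^2 - 6*x) dx. Term by term:
  ∫_0^3 -4*x^3 dx = -81;  ∫_0^3 14*x^2 dx = 126;  ∫_0^3 -6*x dx = -27.
Sum: -81 + 126 − 27 = 18.
So RHS = -∫_0^3 v(x) φ(x) dx = -18.
LHS = RHS, so the identity holds for this test φ.
Moreover u is smooth here and v(x) = u'(x) = 4*x - 2 pointwise, so the identity holds for every test function. Hence v is the weak derivative of u.


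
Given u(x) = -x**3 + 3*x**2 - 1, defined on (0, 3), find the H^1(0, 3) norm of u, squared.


||u||_{H^1}^2 = 2991/70

The H^1 norm (squared) on an interval (0, L) is
  ||u||_{H^1}^2 = ∫_0^L u(x)^2 dx + ∫_0^L u'(x)^2 dx.
Compute u'(x) = -3*x**2 + 6*x.
Then u(x)^2 = x**6 - 6*x**5 + 9*x**4 + 2*x**3 - 6*x**2 + 1 and u'(x)^2 = 9*x**4 - 36*x**3 + 36*x**2.
Integrate each monomial from 0 to 3 using ∫_0^3 c·x^n dx = c·3^(n+1)/(n+1):
  ∫_0^3 u(x)^2 dx = ∫_0^3 (x^6 - 6*x^5 + 9*x^4 + 2*x^3 - 6*x^2 + 1) dx. Term by term:
    ∫_0^3 x^6 dx = 2187/7;  ∫_0^3 -6*x^5 dx = -729;  ∫_0^3 9*x^4 dx = 2187/5;
    ∫_0^3 2*x^3 dx = 81/2;  ∫_0^3 -6*x^2 dx = -54;  ∫_0^3 1 dx = 3.
  Sum: 2187/7 − 729 + 2187/5 + 81/2 − 54 + 3 = 723/70.
  ∫_0^3 u'(x)^2 dx = ∫_0^3 (9*x^4 - 36*x^3 + 36*x^2) dx. Term by term:
    ∫_0^3 9*x^4 dx = 2187/5;  ∫_0^3 -36*x^3 dx = -729;  ∫_0^3 36*x^2 dx = 324.
  Sum: 2187/5 − 729 + 324 = 162/5.
Adding: ||u||_{H^1}^2 = 723/70 + 162/5 = 2991/70.


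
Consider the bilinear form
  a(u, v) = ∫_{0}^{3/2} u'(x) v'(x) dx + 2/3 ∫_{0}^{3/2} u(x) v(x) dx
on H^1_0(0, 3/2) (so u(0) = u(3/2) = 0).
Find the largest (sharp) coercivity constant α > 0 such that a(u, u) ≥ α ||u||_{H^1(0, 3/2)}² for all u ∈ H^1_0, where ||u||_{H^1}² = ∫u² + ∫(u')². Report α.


α = 2*(3 + 2*π^2)/(9 + 4*π^2)

Coercivity of a(·,·) on H^1_0(0, 3/2) means a(u, u) ≥ α ||u||_{H^1}² for every u ∈ H^1_0.
The interval has length L = 3/2, and Poincaré/coercivity depend only on L. Here a(u, u) = ∫(u')² + (2/3)·∫u².
Here 0 < c = 2/3 < 1. The condition a(u,u) ≥ α||u||_{H^1}² reads (1−α)∫(u')² ≥ (α−c)∫u². Any admissible α is ≤ 1 (rapidly oscillating u have ∫u²/∫(u')² → 0), and α = 1 would force 0 ≥ (1−c)∫u², impossible since c < 1; so 1−α > 0. By the sharp Poincaré inequality on H^1_0 of an interval of length L, ∫(u')² ≥ (π/L)²∫u² with equality for the first sine mode sin(π(x−x₀)/L) (x₀ the left endpoint), so the inequality holds for all u iff (1−α)(π/L)² ≥ α − c, i.e. α ≤ ((π/L)² + c)/((π/L)² + 1) = (1 + c(L/π)²)/(1 + (L/π)²). With (π/L)² = 4*π^2/9 and c = 2/3, the largest admissible constant is α = ((π/L)² + c)/((π/L)² + 1).
Simplifying, α = 2*(3 + 2*π^2)/(9 + 4*π^2).


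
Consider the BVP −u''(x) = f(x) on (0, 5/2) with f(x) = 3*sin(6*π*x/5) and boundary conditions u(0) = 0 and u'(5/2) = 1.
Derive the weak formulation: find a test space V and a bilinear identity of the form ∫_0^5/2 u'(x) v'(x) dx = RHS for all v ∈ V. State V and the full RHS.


V = {v ∈ H^1(0, 5/2) : v(0) = 0} (test functions vanish at x = 0 where u is specified); weak form: ∫_0^5/2 u'v' dx = ∫_0^5/2 (3*sin(6*π*x/5)) v dx + v(5/2) for all v ∈ V.

Multiply both sides by a test function v and integrate from 0 to 5/2:
  ∫_0^5/2 −u''(x) v(x) dx = ∫_0^5/2 f(x) v(x) dx.
Integrate the LHS by parts once:
  ∫_0^5/2 −u'' v dx = −[u'(x) v(x)]_0^5/2 + ∫_0^5/2 u'(x) v'(x) dx.
Thus ∫_0^5/2 u'(x) v'(x) dx = ∫_0^5/2 f(x) v(x) dx + [u'(x) v(x)]_0^5/2.
Choose V so that boundary terms are either known or forced to vanish.
Mixed BC: u(0) = 0 (Dirichlet) and u'(5/2) = 1 (Neumann). Define V = {v ∈ H^1(0, 5/2) : v(0) = 0}. Then [u' v]_0^5/2 = u'(5/2)·v(5/2) − u'(0)·0 = v(5/2).
Weak formulation: find u (satisfying any essential BC) such that ∫_0^5/2 u'(x) v'(x) dx = ∫_0^5/2 f v dx + v(5/2) for all v ∈ V (Dirichlet at 0 absorbed into V; Neumann datum at x = 5/2 contributes the boundary term).
Substituting f(x) = 3*sin(6*π*x/5), the right-hand side is ∫_0^5/2 (3*sin(6*π*x/5)) v dx + v(5/2).


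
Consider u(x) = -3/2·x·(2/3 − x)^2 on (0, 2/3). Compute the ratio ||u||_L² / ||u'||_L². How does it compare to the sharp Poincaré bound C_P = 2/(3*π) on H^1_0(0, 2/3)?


||u||_L² / ||u'||_L² = sqrt(14)/21 < C_P = 2/(3*π).

u(x) = -3/2·x·(2/3 − x)^2, so u'(x) = (2 - 9*x)*(3*x - 2)/6.
u(x) = -3/2·x·(2/3 − x)^2 vanishes at x = 0 and x = 2/3, so u ∈ H^1_0(0, 2/3). Differentiate via the product rule and integrate the resulting polynomials term by term.
  ∫_0^2/3 u² dx = ∫_0^2/3 (9*x^6/4 - 6*x^5 + 6*x^4 - 8*x^3/3 + 4*x^2/9) dx. Term by term:
    ∫_0^2/3 9*x^6/4 dx = 32/1701;  ∫_0^2/3 -6*x^5 dx = -64/729;  ∫_0^2/3 6*x^4 dx = 64/405;
    ∫_0^2/3 -8*x^3/3 dx = -32/243;  ∫_0^2/3 4*x^2/9 dx = 32/729.
  Sum: 32/1701 − 64/729 + 64/405 − 32/243 + 32/729 = 32/25515.
  ∫_0^2/3 (u')² dx = ∫_0^2/3 (81*x^4/4 - 36*x^3 + 22*x^2 - 16*x/3 + 4/9) dx. Term by term:
    ∫_0^2/3 81*x^4/4 dx = 8/15;  ∫_0^2/3 -36*x^3 dx = -16/9;  ∫_0^2/3 22*x^2 dx = 176/81;
    ∫_0^2/3 -16*x/3 dx = -32/27;  ∫_0^2/3 4/9 dx = 8/27.
  Sum: 8/15 − 16/9 + 176/81 − 32/27 + 8/27 = 16/405.
∫_0^2/3 u² dx = 32/25515, so ||u||_L² = 4*sqrt(70)/945.
∫_0^2/3 (u')² dx = 16/405, so ||u'||_L² = 4*sqrt(5)/45.
Ratio ||u||_L² / ||u'||_L² = sqrt(14)/21.
Sharp Poincaré constant on H^1_0(0, 2/3) is C_P = L/π = 2/(3*π), achieved by sin(3*π/2·x).
A polynomial bump cannot attain the sharp Poincaré constant (only the first sine eigenfunction does), so the ratio is strictly less than C_P, consistent with ||u||_L² ≤ C_P ||u'||_L².


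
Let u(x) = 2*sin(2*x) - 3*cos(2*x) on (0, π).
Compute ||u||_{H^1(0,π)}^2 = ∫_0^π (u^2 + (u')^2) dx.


||u||_{H^1(0,π)}^2 = 65*π/2

u'(x) = 6*sin(2*x) + 4*cos(2*x).
Expand u² and (u')² and integrate term by term on (0, π), using: for integers n ≥ 1, ∫_0^π sin²(nx) dx = ∫_0^π cos²(nx) dx = π/2; for n ≠ n', ∫_0^π sin(nx)sin(n'x) dx = ∫_0^π cos(nx)cos(n'x) dx = 0; and by product-to-sum, ∫_0^π sin(nx)cos(n'x) dx = ½∫_0^π [sin((n+n')x) + sin((n−n')x)] dx, which is 0 when n+n' is even and 2n/(n²−n'²) when n+n' is odd (it need not vanish on (0, π)).
  u² squared terms: (-3)²·∫cos(2x)² dx = 9·π/2 = 9*π/2;  (2)²·∫sin(2x)² dx = 4·π/2 = 2*π.
  u² cross terms: 2·(-3)·(2)·∫cos(2x)·sin(2x) dx = -12·(0) = 0.
  So ∫_0^π u² dx = 9*π/2 + 2*π + 0 = 13*π/2.
  (u')² squared terms: (4)²·∫cos(2x)² dx = 16·π/2 = 8*π;  (6)²·∫sin(2x)² dx = 36·π/2 = 18*π.
  (u')² cross terms: 2·(4)·(6)·∫cos(2x)·sin(2x) dx = 48·(0) = 0.
  So ∫_0^π (u')² dx = 8*π + 18*π + 0 = 26*π.
||u||_{H^1}^2 = (13*π/2) + (26*π) = 65*π/2.


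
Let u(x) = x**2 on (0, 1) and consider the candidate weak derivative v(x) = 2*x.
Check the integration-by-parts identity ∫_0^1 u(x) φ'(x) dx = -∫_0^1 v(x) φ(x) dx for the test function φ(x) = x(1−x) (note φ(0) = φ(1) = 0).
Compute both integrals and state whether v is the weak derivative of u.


LHS = -1/6, RHS = -1/6. Yes, v = u' weakly.

u(x) = x**2, classical derivative u'(x) = 2*x.
φ(x) = x(1−x), so φ'(x) = 1 - 2*x.
Note φ(0) = φ(1) = 0, so the boundary term u·φ vanishes.
LHS = ∫_0^1 u(x) φ'(x) dx = ∫_0^1 (-2*x^3 + x^2) dx. Term by term:
  ∫_0^1 -2*x^3 dx = -1/2;  ∫_0^1 x^2 dx = 1/3.
Sum: -1/2 + 1/3 = -1/6.
So LHS = -1/6.
∫_0^1 v(x) φ(x) dx = ∫_0^1 (-2*x^3 + 2*x^2) dx. Term by term:
  ∫_0^1 -2*x^3 dx = -1/2;  ∫_0^1 2*x^2 dx = 2/3.
Sum: -1/2 + 2/3 = 1/6.
So RHS = -∫_0^1 v(x) φ(x) dx = -1/6.
LHS = RHS, so the identity holds for this test φ.
Moreover u is smooth here and v(x) = u'(x) = 2*x pointwise, so the identity holds for every test function. Hence v is the weak derivative of u.
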